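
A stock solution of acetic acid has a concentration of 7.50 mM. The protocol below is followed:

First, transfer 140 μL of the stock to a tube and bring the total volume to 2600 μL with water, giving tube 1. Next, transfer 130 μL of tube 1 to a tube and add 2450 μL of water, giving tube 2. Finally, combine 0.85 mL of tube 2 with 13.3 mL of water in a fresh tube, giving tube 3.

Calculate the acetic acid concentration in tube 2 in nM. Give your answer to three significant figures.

Step 1: 140 μL brought to 2600 μL → factor 2600/140 = 18.571
Step 2: 130 μL + 2450 μL = 2580 μL total → factor 2580/130 = 19.846
Dilution factor through tube 2 = 18.571 × 19.846 = 368.57
[tube 2] = 7.50 mM / 368.57 = 0.02035 mM = 2.03 × 10^4 nM

2.03 × 10^4 nM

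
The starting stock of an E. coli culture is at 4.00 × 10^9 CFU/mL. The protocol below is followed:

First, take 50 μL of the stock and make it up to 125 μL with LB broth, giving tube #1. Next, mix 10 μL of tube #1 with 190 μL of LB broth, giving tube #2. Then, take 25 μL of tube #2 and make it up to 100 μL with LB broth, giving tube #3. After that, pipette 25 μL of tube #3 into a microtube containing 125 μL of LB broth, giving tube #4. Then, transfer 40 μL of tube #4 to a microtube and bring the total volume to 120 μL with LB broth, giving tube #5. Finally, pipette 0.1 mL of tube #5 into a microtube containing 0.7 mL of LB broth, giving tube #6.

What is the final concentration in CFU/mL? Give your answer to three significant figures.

Step 1: 50 μL brought to 125 μL → factor 125/50 = 2.5
Step 2: 10 μL + 190 μL = 200 μL total → factor 200/10 = 20
Step 3: 25 μL brought to 100 μL → factor 100/25 = 4
Step 4: 25 μL + 125 μL = 150 μL total → factor 150/25 = 6
Step 5: 40 μL brought to 120 μL → factor 120/40 = 3
Step 6: 0.1 mL + 0.7 mL = 0.8 mL total → factor 0.8/0.1 = 8
Overall dilution factor = 2.5 × 20 × 4 × 6 × 3 × 8 = 28800
Final = 4.00 × 10^9 CFU/mL / 28800 = 1.39 × 10^5 CFU/mL

1.39 × 10^5 CFU/mL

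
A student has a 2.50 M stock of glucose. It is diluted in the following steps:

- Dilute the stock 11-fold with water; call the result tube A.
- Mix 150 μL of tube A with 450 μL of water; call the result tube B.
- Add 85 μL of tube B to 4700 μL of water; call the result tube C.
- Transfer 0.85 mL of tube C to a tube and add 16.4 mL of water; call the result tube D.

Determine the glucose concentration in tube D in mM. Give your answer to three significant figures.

0.0497 mM

Step 1: 11-fold → factor 11
Step 2: 150 μL + 450 μL = 600 μL total → factor 600/150 = 4
Step 3: 85 μL + 4700 μL = 4785 μL total → factor 4785/85 = 56.294
Step 4: 0.85 mL + 16.4 mL = 17.25 mL total → factor 17.25/0.85 = 20.294
Overall dilution factor = 11 × 4 × 56.294 × 20.294 = 50267
Final = 2.50 M / 50267 = 4.973 × 10^-5 M = 0.0497 mM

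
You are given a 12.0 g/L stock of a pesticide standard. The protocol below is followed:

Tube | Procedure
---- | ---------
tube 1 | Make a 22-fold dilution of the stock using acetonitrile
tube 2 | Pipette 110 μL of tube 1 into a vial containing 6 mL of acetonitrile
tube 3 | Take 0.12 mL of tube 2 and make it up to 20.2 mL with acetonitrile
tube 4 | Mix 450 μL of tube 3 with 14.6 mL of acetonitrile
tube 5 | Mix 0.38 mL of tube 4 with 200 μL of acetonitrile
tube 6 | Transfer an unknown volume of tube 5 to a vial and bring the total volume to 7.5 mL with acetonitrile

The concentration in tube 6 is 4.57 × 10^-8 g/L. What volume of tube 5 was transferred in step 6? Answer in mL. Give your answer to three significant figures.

Step 1: 22-fold → factor 22
Step 2: 110 μL + 6 mL = 6110 μL total → factor 6110/110 = 55.545
Step 3: 0.12 mL brought to 20.2 mL → factor 20.2/0.12 = 168.33
Step 4: 450 μL + 14.6 mL = 15050 μL total → factor 15050/450 = 33.444
Step 5: 0.38 mL + 200 μL = 0.58 mL total → factor 0.58/0.38 = 1.5263
Step 6: v brought to 7.5 mL → factor = 7.5 mL/v
Product of known-step factors = 1.05 × 10^7
Overall factor = 12.0 g/L / (4.57 × 10^-8 g/L) = 2.6258 × 10^8
Step-6 factor = 2.6258 × 10^8 / 1.05 × 10^7 = 25.007
v = 7.5 mL / 25.007 = 0.300 mL

0.300 mL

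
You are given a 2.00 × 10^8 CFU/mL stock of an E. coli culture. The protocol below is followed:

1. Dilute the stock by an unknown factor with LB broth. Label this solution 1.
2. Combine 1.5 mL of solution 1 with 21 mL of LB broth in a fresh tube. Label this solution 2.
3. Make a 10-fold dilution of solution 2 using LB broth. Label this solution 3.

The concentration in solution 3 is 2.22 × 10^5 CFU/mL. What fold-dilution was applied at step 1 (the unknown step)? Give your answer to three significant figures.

Step 1: unknown factor x
Step 2: 1.5 mL + 21 mL = 22.5 mL total → factor 22.5/1.5 = 15
Step 3: 10-fold → factor 10
Product of known-step factors = 150
Overall factor = 2.00 × 10^8 CFU/mL / (2.22 × 10^5 CFU/mL) = 900.9
x = 900.9 / 150 = 6.01

6.01-fold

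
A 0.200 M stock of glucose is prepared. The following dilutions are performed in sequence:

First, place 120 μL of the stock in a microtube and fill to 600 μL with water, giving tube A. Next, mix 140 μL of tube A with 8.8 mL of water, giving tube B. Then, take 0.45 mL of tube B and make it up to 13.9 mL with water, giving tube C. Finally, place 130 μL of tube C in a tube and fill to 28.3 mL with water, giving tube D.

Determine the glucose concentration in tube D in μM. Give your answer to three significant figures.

Step 1: 120 μL brought to 600 μL → factor 600/120 = 5
Step 2: 140 μL + 8.8 mL = 8940 μL total → factor 8940/140 = 63.857
Step 3: 0.45 mL brought to 13.9 mL → factor 13.9/0.45 = 30.889
Step 4: 130 μL brought to 28.3 mL → factor 28300/130 = 217.69
Overall dilution factor = 5 × 63.857 × 30.889 × 217.69 = 2.147 × 10^6
Final = 0.200 M / 2.147 × 10^6 = 9.315 × 10^-8 M = 0.0932 μM

0.0932 μM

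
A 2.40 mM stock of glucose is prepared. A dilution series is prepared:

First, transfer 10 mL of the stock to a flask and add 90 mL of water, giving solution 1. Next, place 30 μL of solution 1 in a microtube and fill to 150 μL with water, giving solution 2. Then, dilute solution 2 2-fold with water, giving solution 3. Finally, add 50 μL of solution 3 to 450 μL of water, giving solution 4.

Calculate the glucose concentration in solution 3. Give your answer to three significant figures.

Step 1: 10 mL + 90 mL = 100 mL total → factor 100/10 = 10
Step 2: 30 μL brought to 150 μL → factor 150/30 = 5
Step 3: 2-fold → factor 2
Dilution factor through solution 3 = 10 × 5 × 2 = 100
[solution 3] = 2.40 mM / 100 = 0.0240 mM

0.0240 mM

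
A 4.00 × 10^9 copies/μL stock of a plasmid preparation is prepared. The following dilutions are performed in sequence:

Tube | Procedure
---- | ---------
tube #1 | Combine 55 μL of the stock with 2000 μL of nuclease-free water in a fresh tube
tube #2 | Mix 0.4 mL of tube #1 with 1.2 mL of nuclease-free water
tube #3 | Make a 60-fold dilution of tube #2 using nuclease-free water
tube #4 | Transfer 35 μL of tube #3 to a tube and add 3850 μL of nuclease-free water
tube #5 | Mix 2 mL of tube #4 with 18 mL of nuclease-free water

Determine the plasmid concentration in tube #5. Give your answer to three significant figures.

402 copies/μL

Step 1: 55 μL + 2000 μL = 2055 μL total → factor 2055/55 = 37.364
Step 2: 0.4 mL + 1.2 mL = 1.6 mL total → factor 1.6/0.4 = 4
Step 3: 60-fold → factor 60
Step 4: 35 μL + 3850 μL = 3885 μL total → factor 3885/35 = 111
Step 5: 2 mL + 18 mL = 20 mL total → factor 20/2 = 10
Overall dilution factor = 37.364 × 4 × 60 × 111 × 10 = 9.9537 × 10^6
Final = 4.00 × 10^9 copies/μL / 9.9537 × 10^6 = 402 copies/μL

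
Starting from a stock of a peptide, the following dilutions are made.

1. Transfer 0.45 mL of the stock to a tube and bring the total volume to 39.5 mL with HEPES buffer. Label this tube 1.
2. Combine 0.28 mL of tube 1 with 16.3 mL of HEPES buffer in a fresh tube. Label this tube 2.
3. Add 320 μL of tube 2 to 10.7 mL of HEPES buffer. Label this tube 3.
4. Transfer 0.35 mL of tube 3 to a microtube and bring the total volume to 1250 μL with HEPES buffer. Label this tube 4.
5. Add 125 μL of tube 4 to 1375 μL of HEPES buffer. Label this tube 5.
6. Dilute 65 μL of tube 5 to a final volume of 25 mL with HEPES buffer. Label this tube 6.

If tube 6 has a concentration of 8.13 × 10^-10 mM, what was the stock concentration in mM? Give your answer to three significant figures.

Step 1: 0.45 mL brought to 39.5 mL → factor 39.5/0.45 = 87.778
Step 2: 0.28 mL + 16.3 mL = 16.58 mL total → factor 16.58/0.28 = 59.214
Step 3: 320 μL + 10.7 mL = 11020 μL total → factor 11020/320 = 34.438
Step 4: 0.35 mL brought to 1250 μL → factor 1.25/0.35 = 3.5714
Step 5: 125 μL + 1375 μL = 1500 μL total → factor 1500/125 = 12
Step 6: 65 μL brought to 25 mL → factor 25000/65 = 384.62
Overall dilution factor = 87.778 × 59.214 × 34.438 × 3.5714 × 12 × 384.62 = 2.9505 × 10^9
Stock = 8.13 × 10^-10 mM × 2.9505 × 10^9 = 2.40 mM

2.40 mM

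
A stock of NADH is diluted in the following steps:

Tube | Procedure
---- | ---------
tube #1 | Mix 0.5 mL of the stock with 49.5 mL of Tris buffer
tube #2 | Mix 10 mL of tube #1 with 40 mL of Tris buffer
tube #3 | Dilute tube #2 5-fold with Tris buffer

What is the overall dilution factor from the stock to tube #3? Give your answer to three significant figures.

2.50 × 10^3

Step 1: 0.5 mL + 49.5 mL = 50 mL total → factor 50/0.5 = 100
Step 2: 10 mL + 40 mL = 50 mL total → factor 50/10 = 5
Step 3: 5-fold → factor 5
Overall dilution factor = 100 × 5 × 5 = 2500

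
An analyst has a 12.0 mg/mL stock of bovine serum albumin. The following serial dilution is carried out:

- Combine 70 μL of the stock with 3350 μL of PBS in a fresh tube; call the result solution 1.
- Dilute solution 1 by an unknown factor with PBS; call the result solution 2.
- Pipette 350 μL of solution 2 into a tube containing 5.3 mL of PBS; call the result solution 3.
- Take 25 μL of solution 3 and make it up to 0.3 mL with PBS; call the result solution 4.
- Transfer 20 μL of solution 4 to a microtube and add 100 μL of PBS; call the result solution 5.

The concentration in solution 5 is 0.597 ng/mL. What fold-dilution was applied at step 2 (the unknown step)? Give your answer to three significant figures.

354-fold

Step 1: 70 μL + 3350 μL = 3420 μL total → factor 3420/70 = 48.857
Step 2: unknown factor x
Step 3: 350 μL + 5.3 mL = 5650 μL total → factor 5650/350 = 16.143
Step 4: 25 μL brought to 0.3 mL → factor 300/25 = 12
Step 5: 20 μL + 100 μL = 120 μL total → factor 120/20 = 6
Product of known-step factors = 56786
Overall factor = 12.0 mg/mL / (0.597 ng/mL) = 2.0101 × 10^7
x = 2.0101 × 10^7 / 56786 = 354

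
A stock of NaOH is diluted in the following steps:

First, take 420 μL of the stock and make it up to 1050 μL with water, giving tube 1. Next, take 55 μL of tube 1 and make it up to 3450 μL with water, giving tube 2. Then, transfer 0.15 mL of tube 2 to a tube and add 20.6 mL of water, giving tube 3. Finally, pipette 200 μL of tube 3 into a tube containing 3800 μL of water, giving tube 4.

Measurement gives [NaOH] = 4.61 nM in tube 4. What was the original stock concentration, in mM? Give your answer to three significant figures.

Step 1: 420 μL brought to 1050 μL → factor 1050/420 = 2.5
Step 2: 55 μL brought to 3450 μL → factor 3450/55 = 62.727
Step 3: 0.15 mL + 20.6 mL = 20.75 mL total → factor 20.75/0.15 = 138.33
Step 4: 200 μL + 3800 μL = 4000 μL total → factor 4000/200 = 20
Overall dilution factor = 2.5 × 62.727 × 138.33 × 20 = 4.3386 × 10^5
Stock = 4.61 nM × 4.3386 × 10^5 = 2.000 × 10^6 nM = 2.00 mM

2.00 mM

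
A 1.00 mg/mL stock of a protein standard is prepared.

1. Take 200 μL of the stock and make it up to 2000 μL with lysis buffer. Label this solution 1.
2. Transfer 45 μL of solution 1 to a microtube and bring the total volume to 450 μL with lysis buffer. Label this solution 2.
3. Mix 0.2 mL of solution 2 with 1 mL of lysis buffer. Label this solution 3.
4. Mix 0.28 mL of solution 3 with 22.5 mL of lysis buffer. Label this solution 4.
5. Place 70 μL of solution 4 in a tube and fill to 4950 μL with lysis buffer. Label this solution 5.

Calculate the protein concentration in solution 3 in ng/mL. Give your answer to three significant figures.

Step 1: 200 μL brought to 2000 μL → factor 2000/200 = 10
Step 2: 45 μL brought to 450 μL → factor 450/45 = 10
Step 3: 0.2 mL + 1 mL = 1.2 mL total → factor 1.2/0.2 = 6
Dilution factor through solution 3 = 10 × 10 × 6 = 600
[solution 3] = 1.00 mg/mL / 600 = 0.001667 mg/mL = 1.67 × 10^3 ng/mL

1.67 × 10^3 ng/mL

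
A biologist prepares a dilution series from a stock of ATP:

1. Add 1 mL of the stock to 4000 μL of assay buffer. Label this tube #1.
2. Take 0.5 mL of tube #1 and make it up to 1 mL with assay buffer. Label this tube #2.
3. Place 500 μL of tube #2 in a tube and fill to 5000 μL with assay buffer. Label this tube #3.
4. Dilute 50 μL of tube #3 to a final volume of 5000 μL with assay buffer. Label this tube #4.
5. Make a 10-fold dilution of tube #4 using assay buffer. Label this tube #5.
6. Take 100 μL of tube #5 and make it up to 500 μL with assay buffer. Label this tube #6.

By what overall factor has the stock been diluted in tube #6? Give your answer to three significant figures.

Step 1: 1 mL + 4000 μL = 5 mL total → factor 5/1 = 5
Step 2: 0.5 mL brought to 1 mL → factor 1/0.5 = 2
Step 3: 500 μL brought to 5000 μL → factor 5000/500 = 10
Step 4: 50 μL brought to 5000 μL → factor 5000/50 = 100
Step 5: 10-fold → factor 10
Step 6: 100 μL brought to 500 μL → factor 500/100 = 5
Overall dilution factor = 5 × 2 × 10 × 100 × 10 × 5 = 5 × 10^5

5.00 × 10^5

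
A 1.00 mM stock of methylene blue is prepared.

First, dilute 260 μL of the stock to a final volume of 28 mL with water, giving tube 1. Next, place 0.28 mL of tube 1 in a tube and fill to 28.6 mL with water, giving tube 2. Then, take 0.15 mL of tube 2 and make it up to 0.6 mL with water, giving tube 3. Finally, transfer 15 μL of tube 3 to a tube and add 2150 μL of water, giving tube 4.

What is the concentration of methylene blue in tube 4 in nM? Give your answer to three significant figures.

Step 1: 260 μL brought to 28 mL → factor 28000/260 = 107.69
Step 2: 0.28 mL brought to 28.6 mL → factor 28.6/0.28 = 102.14
Step 3: 0.15 mL brought to 0.6 mL → factor 0.6/0.15 = 4
Step 4: 15 μL + 2150 μL = 2165 μL total → factor 2165/15 = 144.33
Overall dilution factor = 107.69 × 102.14 × 4 × 144.33 = 6.3507 × 10^6
Final = 1.00 mM / 6.3507 × 10^6 = 1.575 × 10^-7 mM = 0.157 nM

0.157 nM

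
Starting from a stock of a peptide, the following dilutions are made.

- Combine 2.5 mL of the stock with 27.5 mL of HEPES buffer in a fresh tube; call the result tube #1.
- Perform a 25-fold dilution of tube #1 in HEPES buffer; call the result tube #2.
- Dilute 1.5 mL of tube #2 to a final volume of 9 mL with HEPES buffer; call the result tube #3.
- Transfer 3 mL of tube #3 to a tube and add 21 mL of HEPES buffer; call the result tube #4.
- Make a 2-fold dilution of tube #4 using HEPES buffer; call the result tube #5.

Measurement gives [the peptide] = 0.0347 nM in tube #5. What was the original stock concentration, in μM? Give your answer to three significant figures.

0.999 μM

Step 1: 2.5 mL + 27.5 mL = 30 mL total → factor 30/2.5 = 12
Step 2: 25-fold → factor 25
Step 3: 1.5 mL brought to 9 mL → factor 9/1.5 = 6
Step 4: 3 mL + 21 mL = 24 mL total → factor 24/3 = 8
Step 5: 2-fold → factor 2
Overall dilution factor = 12 × 25 × 6 × 8 × 2 = 28800
Stock = 0.0347 nM × 28800 = 999.4 nM = 0.999 μM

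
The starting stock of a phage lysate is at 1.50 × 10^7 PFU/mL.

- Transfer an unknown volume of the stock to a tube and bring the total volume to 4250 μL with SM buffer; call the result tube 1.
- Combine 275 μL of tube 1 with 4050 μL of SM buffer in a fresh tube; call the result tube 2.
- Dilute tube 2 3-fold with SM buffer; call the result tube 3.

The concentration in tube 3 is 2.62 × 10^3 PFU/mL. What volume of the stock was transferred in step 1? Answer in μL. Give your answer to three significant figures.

35.0 μL

Step 1: v brought to 4250 μL → factor = 4250 μL/v
Step 2: 275 μL + 4050 μL = 4325 μL total → factor 4325/275 = 15.727
Step 3: 3-fold → factor 3
Product of known-step factors = 47.182
Overall factor = 1.50 × 10^7 PFU/mL / (2.62 × 10^3 PFU/mL) = 5725.2
Step-1 factor = 5725.2 / 47.182 = 121.34
v = 4250 μL / 121.34 = 35.0 μL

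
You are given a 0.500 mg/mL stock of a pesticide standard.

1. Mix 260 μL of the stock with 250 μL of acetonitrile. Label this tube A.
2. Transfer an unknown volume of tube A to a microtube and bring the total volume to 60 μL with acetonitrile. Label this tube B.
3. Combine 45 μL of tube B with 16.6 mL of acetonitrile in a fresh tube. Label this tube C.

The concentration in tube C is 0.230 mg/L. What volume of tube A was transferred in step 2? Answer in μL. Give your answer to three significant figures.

Step 1: 260 μL + 250 μL = 510 μL total → factor 510/260 = 1.9615
Step 2: v brought to 60 μL → factor = 60 μL/v
Step 3: 45 μL + 16.6 mL = 16645 μL total → factor 16645/45 = 369.89
Product of known-step factors = 725.55
Overall factor = 0.500 mg/mL / (0.230 mg/L) = 2173.9
Step-2 factor = 2173.9 / 725.55 = 2.9962
v = 60 μL / 2.9962 = 20.0 μL

20.0 μL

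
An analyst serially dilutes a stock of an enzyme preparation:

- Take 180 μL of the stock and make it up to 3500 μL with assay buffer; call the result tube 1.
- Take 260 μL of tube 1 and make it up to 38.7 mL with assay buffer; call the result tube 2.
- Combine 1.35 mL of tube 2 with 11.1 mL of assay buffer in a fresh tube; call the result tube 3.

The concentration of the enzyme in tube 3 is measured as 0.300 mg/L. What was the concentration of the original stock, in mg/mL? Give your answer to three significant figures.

Step 1: 180 μL brought to 3500 μL → factor 3500/180 = 19.444
Step 2: 260 μL brought to 38.7 mL → factor 38700/260 = 148.85
Step 3: 1.35 mL + 11.1 mL = 12.45 mL total → factor 12.45/1.35 = 9.2222
Overall dilution factor = 19.444 × 148.85 × 9.2222 = 26691
Stock = 0.300 mg/L × 26691 = 8007 mg/L = 8.01 mg/mL

8.01 mg/mL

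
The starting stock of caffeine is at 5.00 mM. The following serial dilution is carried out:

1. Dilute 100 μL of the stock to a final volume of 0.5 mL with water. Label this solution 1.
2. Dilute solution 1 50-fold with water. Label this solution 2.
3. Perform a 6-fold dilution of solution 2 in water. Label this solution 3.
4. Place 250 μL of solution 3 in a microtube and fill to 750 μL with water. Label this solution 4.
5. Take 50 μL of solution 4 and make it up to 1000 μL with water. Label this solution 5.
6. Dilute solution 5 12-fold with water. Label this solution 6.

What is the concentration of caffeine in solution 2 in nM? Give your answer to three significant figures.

2.00 × 10^4 nM

Step 1: 100 μL brought to 0.5 mL → factor 500/100 = 5
Step 2: 50-fold → factor 50
Dilution factor through solution 2 = 5 × 50 = 250
[solution 2] = 5.00 mM / 250 = 0.02000 mM = 2.00 × 10^4 nM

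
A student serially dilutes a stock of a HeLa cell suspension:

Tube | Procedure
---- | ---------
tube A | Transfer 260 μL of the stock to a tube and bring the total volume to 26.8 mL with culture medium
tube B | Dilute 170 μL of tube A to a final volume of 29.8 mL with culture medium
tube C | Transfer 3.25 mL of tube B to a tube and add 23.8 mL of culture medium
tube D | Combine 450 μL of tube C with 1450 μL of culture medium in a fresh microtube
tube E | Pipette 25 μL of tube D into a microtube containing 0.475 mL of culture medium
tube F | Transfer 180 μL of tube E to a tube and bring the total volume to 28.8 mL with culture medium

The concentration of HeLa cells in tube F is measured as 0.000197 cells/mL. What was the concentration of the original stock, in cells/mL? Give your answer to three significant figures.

Step 1: 260 μL brought to 26.8 mL → factor 26800/260 = 103.08
Step 2: 170 μL brought to 29.8 mL → factor 29800/170 = 175.29
Step 3: 3.25 mL + 23.8 mL = 27.05 mL total → factor 27.05/3.25 = 8.3231
Step 4: 450 μL + 1450 μL = 1900 μL total → factor 1900/450 = 4.2222
Step 5: 25 μL + 0.475 mL = 500 μL total → factor 500/25 = 20
Step 6: 180 μL brought to 28.8 mL → factor 28800/180 = 160
Overall dilution factor = 103.08 × 175.29 × 8.3231 × 4.2222 × 20 × 160 = 2.0319 × 10^9
Stock = 0.000197 cells/mL × 2.0319 × 10^9 = 4.00 × 10^5 cells/mL

4.00 × 10^5 cells/mL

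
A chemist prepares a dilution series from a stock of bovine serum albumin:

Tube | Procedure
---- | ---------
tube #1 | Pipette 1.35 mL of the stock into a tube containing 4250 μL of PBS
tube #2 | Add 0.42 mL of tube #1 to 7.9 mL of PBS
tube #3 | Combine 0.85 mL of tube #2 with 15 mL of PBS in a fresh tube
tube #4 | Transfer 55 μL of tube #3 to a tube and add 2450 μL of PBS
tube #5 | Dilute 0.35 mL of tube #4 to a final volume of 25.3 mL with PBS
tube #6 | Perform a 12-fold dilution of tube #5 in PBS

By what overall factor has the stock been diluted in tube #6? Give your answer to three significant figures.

Step 1: 1.35 mL + 4250 μL = 5.6 mL total → factor 5.6/1.35 = 4.1481
Step 2: 0.42 mL + 7.9 mL = 8.32 mL total → factor 8.32/0.42 = 19.81
Step 3: 0.85 mL + 15 mL = 15.85 mL total → factor 15.85/0.85 = 18.647
Step 4: 55 μL + 2450 μL = 2505 μL total → factor 2505/55 = 45.545
Step 5: 0.35 mL brought to 25.3 mL → factor 25.3/0.35 = 72.286
Step 6: 12-fold → factor 12
Overall dilution factor = 4.1481 × 19.81 × 18.647 × 45.545 × 72.286 × 12 = 6.0537 × 10^7

6.05 × 10^7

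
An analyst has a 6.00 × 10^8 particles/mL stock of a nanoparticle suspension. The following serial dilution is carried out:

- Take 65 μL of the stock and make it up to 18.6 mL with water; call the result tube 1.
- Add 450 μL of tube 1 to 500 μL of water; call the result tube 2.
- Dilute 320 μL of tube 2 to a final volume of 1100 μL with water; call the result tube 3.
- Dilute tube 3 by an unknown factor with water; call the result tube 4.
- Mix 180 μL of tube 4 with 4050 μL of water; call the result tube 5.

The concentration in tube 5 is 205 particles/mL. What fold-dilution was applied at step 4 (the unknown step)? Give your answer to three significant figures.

60.0-fold

Step 1: 65 μL brought to 18.6 mL → factor 18600/65 = 286.15
Step 2: 450 μL + 500 μL = 950 μL total → factor 950/450 = 2.1111
Step 3: 320 μL brought to 1100 μL → factor 1100/320 = 3.4375
Step 4: unknown factor x
Step 5: 180 μL + 4050 μL = 4230 μL total → factor 4230/180 = 23.5
Product of known-step factors = 48800
Overall factor = 6.00 × 10^8 particles/mL / (205 particles/mL) = 2.9268 × 10^6
x = 2.9268 × 10^6 / 48800 = 60.0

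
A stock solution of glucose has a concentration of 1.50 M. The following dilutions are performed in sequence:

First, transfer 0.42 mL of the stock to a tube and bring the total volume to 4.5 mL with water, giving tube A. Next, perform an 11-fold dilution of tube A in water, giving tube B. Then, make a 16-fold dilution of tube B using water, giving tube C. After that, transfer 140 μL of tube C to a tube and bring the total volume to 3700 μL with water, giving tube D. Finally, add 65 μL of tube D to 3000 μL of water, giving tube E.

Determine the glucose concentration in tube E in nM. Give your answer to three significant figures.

638 nM

Step 1: 0.42 mL brought to 4.5 mL → factor 4.5/0.42 = 10.714
Step 2: 11-fold → factor 11
Step 3: 16-fold → factor 16
Step 4: 140 μL brought to 3700 μL → factor 3700/140 = 26.429
Step 5: 65 μL + 3000 μL = 3065 μL total → factor 3065/65 = 47.154
Overall dilution factor = 10.714 × 11 × 16 × 26.429 × 47.154 = 2.35 × 10^6
Final = 1.50 M / 2.35 × 10^6 = 6.383 × 10^-7 M = 638 nM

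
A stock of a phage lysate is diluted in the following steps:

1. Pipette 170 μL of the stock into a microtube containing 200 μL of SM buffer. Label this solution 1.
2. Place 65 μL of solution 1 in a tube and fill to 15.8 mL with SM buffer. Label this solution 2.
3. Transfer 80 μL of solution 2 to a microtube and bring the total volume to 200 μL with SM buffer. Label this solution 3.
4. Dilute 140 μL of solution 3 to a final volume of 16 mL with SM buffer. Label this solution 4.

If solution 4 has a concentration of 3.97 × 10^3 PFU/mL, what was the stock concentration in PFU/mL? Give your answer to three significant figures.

6.00 × 10^8 PFU/mL

Step 1: 170 μL + 200 μL = 370 μL total → factor 370/170 = 2.1765
Step 2: 65 μL brought to 15.8 mL → factor 15800/65 = 243.08
Step 3: 80 μL brought to 200 μL → factor 200/80 = 2.5
Step 4: 140 μL brought to 16 mL → factor 16000/140 = 114.29
Overall dilution factor = 2.1765 × 243.08 × 2.5 × 114.29 = 1.5116 × 10^5
Stock = 3.97 × 10^3 PFU/mL × 1.5116 × 10^5 = 6.00 × 10^8 PFU/mL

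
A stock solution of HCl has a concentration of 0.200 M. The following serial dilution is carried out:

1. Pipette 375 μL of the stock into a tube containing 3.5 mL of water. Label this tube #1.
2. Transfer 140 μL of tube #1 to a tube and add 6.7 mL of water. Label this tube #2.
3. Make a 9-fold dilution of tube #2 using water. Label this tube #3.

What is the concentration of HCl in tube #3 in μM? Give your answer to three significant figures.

44.0 μM

Step 1: 375 μL + 3.5 mL = 3875 μL total → factor 3875/375 = 10.333
Step 2: 140 μL + 6.7 mL = 6840 μL total → factor 6840/140 = 48.857
Step 3: 9-fold → factor 9
Overall dilution factor = 10.333 × 48.857 × 9 = 4543.7
Final = 0.200 M / 4543.7 = 4.402 × 10^-5 M = 44.0 μM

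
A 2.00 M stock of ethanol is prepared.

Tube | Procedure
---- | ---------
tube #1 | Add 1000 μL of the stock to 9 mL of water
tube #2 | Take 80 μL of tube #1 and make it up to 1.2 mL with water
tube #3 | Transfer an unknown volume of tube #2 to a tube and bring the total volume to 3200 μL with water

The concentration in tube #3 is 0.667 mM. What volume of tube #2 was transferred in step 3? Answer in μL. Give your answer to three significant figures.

Step 1: 1000 μL + 9 mL = 10000 μL total → factor 10000/1000 = 10
Step 2: 80 μL brought to 1.2 mL → factor 1200/80 = 15
Step 3: v brought to 3200 μL → factor = 3200 μL/v
Product of known-step factors = 150
Overall factor = 2.00 M / (0.667 mM) = 2998.5
Step-3 factor = 2998.5 / 150 = 19.99
v = 3200 μL / 19.99 = 160 μL

160 μL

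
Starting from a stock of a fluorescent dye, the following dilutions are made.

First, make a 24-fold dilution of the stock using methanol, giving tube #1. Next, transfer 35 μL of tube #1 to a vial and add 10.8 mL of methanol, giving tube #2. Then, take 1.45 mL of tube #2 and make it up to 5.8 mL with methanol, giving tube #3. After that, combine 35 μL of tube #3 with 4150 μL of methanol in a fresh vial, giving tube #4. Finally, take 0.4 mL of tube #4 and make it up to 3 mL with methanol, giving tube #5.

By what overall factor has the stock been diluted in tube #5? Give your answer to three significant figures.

2.67 × 10^7

Step 1: 24-fold → factor 24
Step 2: 35 μL + 10.8 mL = 10835 μL total → factor 10835/35 = 309.57
Step 3: 1.45 mL brought to 5.8 mL → factor 5.8/1.45 = 4
Step 4: 35 μL + 4150 μL = 4185 μL total → factor 4185/35 = 119.57
Step 5: 0.4 mL brought to 3 mL → factor 3/0.4 = 7.5
Overall dilution factor = 24 × 309.57 × 4 × 119.57 × 7.5 = 2.6651 × 10^7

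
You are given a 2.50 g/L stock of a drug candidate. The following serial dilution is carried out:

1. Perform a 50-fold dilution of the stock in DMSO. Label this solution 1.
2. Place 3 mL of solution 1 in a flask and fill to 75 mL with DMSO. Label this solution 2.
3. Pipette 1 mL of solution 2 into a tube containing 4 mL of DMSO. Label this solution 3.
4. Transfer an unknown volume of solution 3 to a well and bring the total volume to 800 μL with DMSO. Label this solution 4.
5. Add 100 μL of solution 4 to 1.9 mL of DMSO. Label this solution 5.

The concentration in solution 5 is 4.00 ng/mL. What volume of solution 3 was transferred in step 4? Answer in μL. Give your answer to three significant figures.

160 μL

Step 1: 50-fold → factor 50
Step 2: 3 mL brought to 75 mL → factor 75/3 = 25
Step 3: 1 mL + 4 mL = 5 mL total → factor 5/1 = 5
Step 4: v brought to 800 μL → factor = 800 μL/v
Step 5: 100 μL + 1.9 mL = 2000 μL total → factor 2000/100 = 20
Product of known-step factors = 1.25 × 10^5
Overall factor = 2.50 g/L / (4.00 ng/mL) = 6.25 × 10^5
Step-4 factor = 6.25 × 10^5 / 1.25 × 10^5 = 5
v = 800 μL / 5 = 160 μL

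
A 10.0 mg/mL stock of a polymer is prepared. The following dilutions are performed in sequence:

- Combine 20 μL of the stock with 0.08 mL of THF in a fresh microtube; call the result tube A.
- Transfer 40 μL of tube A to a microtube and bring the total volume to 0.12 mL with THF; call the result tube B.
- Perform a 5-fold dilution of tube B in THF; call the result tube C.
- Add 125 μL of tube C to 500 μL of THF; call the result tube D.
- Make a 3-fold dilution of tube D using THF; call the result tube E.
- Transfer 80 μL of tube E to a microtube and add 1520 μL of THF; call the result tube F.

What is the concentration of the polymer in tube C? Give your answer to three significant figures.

Step 1: 20 μL + 0.08 mL = 100 μL total → factor 100/20 = 5
Step 2: 40 μL brought to 0.12 mL → factor 120/40 = 3
Step 3: 5-fold → factor 5
Dilution factor through tube C = 5 × 3 × 5 = 75
[tube C] = 10.0 mg/mL / 75 = 0.133 mg/mL

0.133 mg/mL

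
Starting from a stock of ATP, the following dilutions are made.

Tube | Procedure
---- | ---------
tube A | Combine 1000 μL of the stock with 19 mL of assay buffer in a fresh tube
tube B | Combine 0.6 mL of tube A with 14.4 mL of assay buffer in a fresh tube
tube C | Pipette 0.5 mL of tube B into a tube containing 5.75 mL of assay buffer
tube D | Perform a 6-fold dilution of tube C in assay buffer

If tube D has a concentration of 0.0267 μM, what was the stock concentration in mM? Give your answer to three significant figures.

1.00 mM

Step 1: 1000 μL + 19 mL = 20000 μL total → factor 20000/1000 = 20
Step 2: 0.6 mL + 14.4 mL = 15 mL total → factor 15/0.6 = 25
Step 3: 0.5 mL + 5.75 mL = 6.25 mL total → factor 6.25/0.5 = 12.5
Step 4: 6-fold → factor 6
Overall dilution factor = 20 × 25 × 12.5 × 6 = 37500
Stock = 0.0267 μM × 37500 = 1001 μM = 1.00 mM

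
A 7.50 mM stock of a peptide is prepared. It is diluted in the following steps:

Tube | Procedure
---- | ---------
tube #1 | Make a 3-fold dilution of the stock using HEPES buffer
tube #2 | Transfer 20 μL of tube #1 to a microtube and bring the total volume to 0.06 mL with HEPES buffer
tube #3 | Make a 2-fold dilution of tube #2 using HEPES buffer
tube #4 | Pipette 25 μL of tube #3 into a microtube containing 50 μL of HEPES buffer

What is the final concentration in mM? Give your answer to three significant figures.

0.139 mM

Step 1: 3-fold → factor 3
Step 2: 20 μL brought to 0.06 mL → factor 60/20 = 3
Step 3: 2-fold → factor 2
Step 4: 25 μL + 50 μL = 75 μL total → factor 75/25 = 3
Overall dilution factor = 3 × 3 × 2 × 3 = 54
Final = 7.50 mM / 54 = 0.139 mM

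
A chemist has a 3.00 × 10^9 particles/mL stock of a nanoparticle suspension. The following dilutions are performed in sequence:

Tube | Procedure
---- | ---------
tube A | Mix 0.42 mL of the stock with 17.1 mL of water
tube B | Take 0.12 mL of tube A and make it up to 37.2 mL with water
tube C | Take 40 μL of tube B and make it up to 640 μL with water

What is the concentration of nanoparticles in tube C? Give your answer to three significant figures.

Step 1: 0.42 mL + 17.1 mL = 17.52 mL total → factor 17.52/0.42 = 41.714
Step 2: 0.12 mL brought to 37.2 mL → factor 37.2/0.12 = 310
Step 3: 40 μL brought to 640 μL → factor 640/40 = 16
Overall dilution factor = 41.714 × 310 × 16 = 2.069 × 10^5
Final = 3.00 × 10^9 particles/mL / 2.069 × 10^5 = 1.45 × 10^4 particles/mL

1.45 × 10^4 particles/mL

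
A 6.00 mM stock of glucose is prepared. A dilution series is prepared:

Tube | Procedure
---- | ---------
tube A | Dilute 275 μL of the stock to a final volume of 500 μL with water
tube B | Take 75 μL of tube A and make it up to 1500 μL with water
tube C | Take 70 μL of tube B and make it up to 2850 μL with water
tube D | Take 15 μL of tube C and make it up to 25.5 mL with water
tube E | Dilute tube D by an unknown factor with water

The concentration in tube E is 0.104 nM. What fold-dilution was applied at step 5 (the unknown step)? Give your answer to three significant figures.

22.9-fold

Step 1: 275 μL brought to 500 μL → factor 500/275 = 1.8182
Step 2: 75 μL brought to 1500 μL → factor 1500/75 = 20
Step 3: 70 μL brought to 2850 μL → factor 2850/70 = 40.714
Step 4: 15 μL brought to 25.5 mL → factor 25500/15 = 1700
Step 5: unknown factor x
Product of known-step factors = 2.5169 × 10^6
Overall factor = 6.00 mM / (0.104 nM) = 5.7692 × 10^7
x = 5.7692 × 10^7 / 2.5169 × 10^6 = 22.9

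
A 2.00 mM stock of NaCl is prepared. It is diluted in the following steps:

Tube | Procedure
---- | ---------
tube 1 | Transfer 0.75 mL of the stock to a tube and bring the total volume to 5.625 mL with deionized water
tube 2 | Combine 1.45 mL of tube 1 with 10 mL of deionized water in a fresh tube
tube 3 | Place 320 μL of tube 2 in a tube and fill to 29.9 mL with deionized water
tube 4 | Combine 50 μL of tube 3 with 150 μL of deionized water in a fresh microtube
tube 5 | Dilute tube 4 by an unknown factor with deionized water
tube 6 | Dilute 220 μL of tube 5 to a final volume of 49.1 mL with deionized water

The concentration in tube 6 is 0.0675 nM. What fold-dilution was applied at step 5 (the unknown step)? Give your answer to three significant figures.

6.00-fold

Step 1: 0.75 mL brought to 5.625 mL → factor 5.625/0.75 = 7.5
Step 2: 1.45 mL + 10 mL = 11.45 mL total → factor 11.45/1.45 = 7.8966
Step 3: 320 μL brought to 29.9 mL → factor 29900/320 = 93.438
Step 4: 50 μL + 150 μL = 200 μL total → factor 200/50 = 4
Step 5: unknown factor x
Step 6: 220 μL brought to 49.1 mL → factor 49100/220 = 223.18
Product of known-step factors = 4.9401 × 10^6
Overall factor = 2.00 mM / (0.0675 nM) = 2.963 × 10^7
x = 2.963 × 10^7 / 4.9401 × 10^6 = 6.00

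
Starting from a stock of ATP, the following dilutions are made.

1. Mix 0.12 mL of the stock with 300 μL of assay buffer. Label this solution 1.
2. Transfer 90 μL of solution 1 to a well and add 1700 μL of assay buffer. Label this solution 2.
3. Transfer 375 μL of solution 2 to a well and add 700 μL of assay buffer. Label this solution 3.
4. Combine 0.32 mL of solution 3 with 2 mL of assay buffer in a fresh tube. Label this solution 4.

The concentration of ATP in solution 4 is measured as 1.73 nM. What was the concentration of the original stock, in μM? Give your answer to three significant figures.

2.50 μM

Step 1: 0.12 mL + 300 μL = 0.42 mL total → factor 0.42/0.12 = 3.5
Step 2: 90 μL + 1700 μL = 1790 μL total → factor 1790/90 = 19.889
Step 3: 375 μL + 700 μL = 1075 μL total → factor 1075/375 = 2.8667
Step 4: 0.32 mL + 2 mL = 2.32 mL total → factor 2.32/0.32 = 7.25
Overall dilution factor = 3.5 × 19.889 × 2.8667 × 7.25 = 1446.8
Stock = 1.73 nM × 1446.8 = 2503 nM = 2.50 μM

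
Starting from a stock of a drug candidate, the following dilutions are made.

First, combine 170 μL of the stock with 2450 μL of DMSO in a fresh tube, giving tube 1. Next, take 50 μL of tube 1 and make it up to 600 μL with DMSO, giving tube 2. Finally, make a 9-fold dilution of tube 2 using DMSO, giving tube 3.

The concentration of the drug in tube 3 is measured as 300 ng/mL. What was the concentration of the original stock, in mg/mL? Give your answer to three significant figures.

Step 1: 170 μL + 2450 μL = 2620 μL total → factor 2620/170 = 15.412
Step 2: 50 μL brought to 600 μL → factor 600/50 = 12
Step 3: 9-fold → factor 9
Overall dilution factor = 15.412 × 12 × 9 = 1664.5
Stock = 300 ng/mL × 1664.5 = 4.993 × 10^5 ng/mL = 0.499 mg/mL

0.499 mg/mL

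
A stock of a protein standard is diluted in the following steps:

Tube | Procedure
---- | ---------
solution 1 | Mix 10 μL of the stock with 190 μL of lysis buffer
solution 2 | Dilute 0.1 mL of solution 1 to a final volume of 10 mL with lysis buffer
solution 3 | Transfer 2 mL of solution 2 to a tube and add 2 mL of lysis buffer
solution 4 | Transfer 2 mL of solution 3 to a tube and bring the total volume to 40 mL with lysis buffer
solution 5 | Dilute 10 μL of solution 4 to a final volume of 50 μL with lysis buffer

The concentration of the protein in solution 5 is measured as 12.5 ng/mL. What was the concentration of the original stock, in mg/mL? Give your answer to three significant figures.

5.00 mg/mL

Step 1: 10 μL + 190 μL = 200 μL total → factor 200/10 = 20
Step 2: 0.1 mL brought to 10 mL → factor 10/0.1 = 100
Step 3: 2 mL + 2 mL = 4 mL total → factor 4/2 = 2
Step 4: 2 mL brought to 40 mL → factor 40/2 = 20
Step 5: 10 μL brought to 50 μL → factor 50/10 = 5
Overall dilution factor = 20 × 100 × 2 × 20 × 5 = 4 × 10^5
Stock = 12.5 ng/mL × 4 × 10^5 = 5.000 × 10^6 ng/mL = 5.00 mg/mL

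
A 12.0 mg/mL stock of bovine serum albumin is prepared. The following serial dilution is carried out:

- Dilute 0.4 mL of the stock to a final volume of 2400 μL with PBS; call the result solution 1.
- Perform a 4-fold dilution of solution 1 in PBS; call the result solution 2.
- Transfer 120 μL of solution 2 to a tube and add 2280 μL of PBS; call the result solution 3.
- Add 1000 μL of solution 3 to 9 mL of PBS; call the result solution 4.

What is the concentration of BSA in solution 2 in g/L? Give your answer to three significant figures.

0.500 g/L

Step 1: 0.4 mL brought to 2400 μL → factor 2.4/0.4 = 6
Step 2: 4-fold → factor 4
Dilution factor through solution 2 = 6 × 4 = 24
[solution 2] = 12.0 mg/mL / 24 = 0.5000 mg/mL = 0.500 g/L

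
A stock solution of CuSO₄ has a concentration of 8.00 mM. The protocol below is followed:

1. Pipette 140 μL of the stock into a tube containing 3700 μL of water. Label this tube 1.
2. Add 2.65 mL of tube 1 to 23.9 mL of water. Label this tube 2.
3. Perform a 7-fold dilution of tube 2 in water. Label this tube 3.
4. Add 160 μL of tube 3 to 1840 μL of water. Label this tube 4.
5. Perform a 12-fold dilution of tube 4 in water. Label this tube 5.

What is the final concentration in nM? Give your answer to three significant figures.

27.7 nM

Step 1: 140 μL + 3700 μL = 3840 μL total → factor 3840/140 = 27.429
Step 2: 2.65 mL + 23.9 mL = 26.55 mL total → factor 26.55/2.65 = 10.019
Step 3: 7-fold → factor 7
Step 4: 160 μL + 1840 μL = 2000 μL total → factor 2000/160 = 12.5
Step 5: 12-fold → factor 12
Overall dilution factor = 27.429 × 10.019 × 7 × 12.5 × 12 = 2.8854 × 10^5
Final = 8.00 mM / 2.8854 × 10^5 = 2.773 × 10^-5 mM = 27.7 nM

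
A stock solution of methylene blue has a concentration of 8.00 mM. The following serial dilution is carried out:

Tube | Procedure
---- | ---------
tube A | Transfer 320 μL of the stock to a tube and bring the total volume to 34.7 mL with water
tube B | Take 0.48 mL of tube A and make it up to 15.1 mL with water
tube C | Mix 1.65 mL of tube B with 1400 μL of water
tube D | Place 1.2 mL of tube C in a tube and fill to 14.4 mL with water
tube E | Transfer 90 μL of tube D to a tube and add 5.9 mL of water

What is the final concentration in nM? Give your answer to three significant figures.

1.59 nM

Step 1: 320 μL brought to 34.7 mL → factor 34700/320 = 108.44
Step 2: 0.48 mL brought to 15.1 mL → factor 15.1/0.48 = 31.458
Step 3: 1.65 mL + 1400 μL = 3.05 mL total → factor 3.05/1.65 = 1.8485
Step 4: 1.2 mL brought to 14.4 mL → factor 14.4/1.2 = 12
Step 5: 90 μL + 5.9 mL = 5990 μL total → factor 5990/90 = 66.556
Overall dilution factor = 108.44 × 31.458 × 1.8485 × 12 × 66.556 = 5.0361 × 10^6
Final = 8.00 mM / 5.0361 × 10^6 = 1.589 × 10^-6 mM = 1.59 nM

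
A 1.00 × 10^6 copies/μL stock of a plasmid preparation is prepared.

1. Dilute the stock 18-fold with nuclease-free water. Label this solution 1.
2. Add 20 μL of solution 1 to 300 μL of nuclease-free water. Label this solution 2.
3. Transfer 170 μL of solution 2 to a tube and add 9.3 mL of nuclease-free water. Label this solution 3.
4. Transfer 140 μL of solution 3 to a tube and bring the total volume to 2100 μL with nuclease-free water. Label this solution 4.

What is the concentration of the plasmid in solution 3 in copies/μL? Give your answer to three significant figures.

62.3 copies/μL

Step 1: 18-fold → factor 18
Step 2: 20 μL + 300 μL = 320 μL total → factor 320/20 = 16
Step 3: 170 μL + 9.3 mL = 9470 μL total → factor 9470/170 = 55.706
Dilution factor through solution 3 = 18 × 16 × 55.706 = 16043
[solution 3] = 1.00 × 10^6 copies/μL / 16043 = 62.3 copies/μL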